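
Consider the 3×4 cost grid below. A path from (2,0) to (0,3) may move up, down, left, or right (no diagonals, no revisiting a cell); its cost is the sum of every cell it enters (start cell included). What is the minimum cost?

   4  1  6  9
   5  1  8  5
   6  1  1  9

Cheapest: r2c0 → r2c1 → r1c1 → r0c1 → r0c2 → r0c3
  6 + 1 + 1 + 1 + 6 + 9 = 24

24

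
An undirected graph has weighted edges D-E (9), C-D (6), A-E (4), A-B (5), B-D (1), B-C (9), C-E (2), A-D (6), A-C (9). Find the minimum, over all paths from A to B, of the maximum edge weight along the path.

5

Some routes from A to B:
A-E-D-C-B: max(4, 9, 6, 9) = 9
A-D-B: max(6, 1) = 6
A-B: max(5) = 5
A-E-C-B: max(4, 2, 9) = 9
A-E-D-B: max(4, 9, 1) = 9
A-E-C-D-B: max(4, 2, 6, 1) = 6
Smallest bottleneck: 5.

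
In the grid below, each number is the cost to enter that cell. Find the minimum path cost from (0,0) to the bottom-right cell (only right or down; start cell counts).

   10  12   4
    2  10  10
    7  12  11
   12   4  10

45

Cheapest: r0c0 → r1c0 → r2c0 → r2c1 → r3c1 → r3c2
  10 + 2 + 7 + 12 + 4 + 10 = 45
For comparison, the top-then-right route costs 57.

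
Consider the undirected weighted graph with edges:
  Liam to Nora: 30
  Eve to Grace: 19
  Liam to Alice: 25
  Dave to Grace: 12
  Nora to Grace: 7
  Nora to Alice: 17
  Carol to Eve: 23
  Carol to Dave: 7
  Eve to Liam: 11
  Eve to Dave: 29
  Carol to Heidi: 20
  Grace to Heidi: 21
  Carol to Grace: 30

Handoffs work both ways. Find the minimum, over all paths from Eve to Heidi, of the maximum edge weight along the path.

Comparing a few candidate routes:
Eve-Grace-Dave-Carol-Heidi: max(19, 12, 7, 20) = 20
Eve-Carol-Heidi: max(23, 20) = 23
Eve-Grace-Heidi: max(19, 21) = 21
The minimum achievable maximum is 20.

20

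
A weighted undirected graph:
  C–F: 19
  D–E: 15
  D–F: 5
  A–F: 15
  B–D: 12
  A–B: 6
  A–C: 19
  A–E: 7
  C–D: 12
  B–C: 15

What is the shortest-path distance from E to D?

Some routes from E to D:
E -> A -> F -> D: 7 + 15 + 5 = 27
E -> A -> B -> D: 7 + 6 + 12 = 25
E -> A -> B -> C -> D: 7 + 6 + 15 + 12 = 40
E -> A -> C -> D: 7 + 19 + 12 = 38
E -> D: 15
E -> A -> C -> F -> D: 7 + 19 + 19 + 5 = 50
The minimum is 15.

15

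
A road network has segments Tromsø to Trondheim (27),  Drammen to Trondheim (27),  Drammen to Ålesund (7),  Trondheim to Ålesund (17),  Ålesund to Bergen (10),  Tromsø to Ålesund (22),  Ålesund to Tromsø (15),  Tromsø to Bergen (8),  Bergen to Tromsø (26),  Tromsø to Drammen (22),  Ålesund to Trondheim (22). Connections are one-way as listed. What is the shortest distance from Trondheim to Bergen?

27

Paths from Trondheim to Bergen:
Trondheim → Ålesund → Bergen: 17 + 10 = 27
Trondheim → Ålesund → Tromsø → Bergen: 17 + 15 + 8 = 40
Best route has total 27 mi.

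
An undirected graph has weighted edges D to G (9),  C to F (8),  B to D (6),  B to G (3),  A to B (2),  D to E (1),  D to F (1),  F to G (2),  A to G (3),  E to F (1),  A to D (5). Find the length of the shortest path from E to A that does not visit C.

6

Some routes from E to A avoiding C:
E -> F -> D -> A: 1 + 1 + 5 = 7
E -> F -> G -> A: 1 + 2 + 3 = 6
E -> D -> F -> G -> A: 1 + 1 + 2 + 3 = 7
E -> D -> A: 1 + 5 = 6
Best route has total 6.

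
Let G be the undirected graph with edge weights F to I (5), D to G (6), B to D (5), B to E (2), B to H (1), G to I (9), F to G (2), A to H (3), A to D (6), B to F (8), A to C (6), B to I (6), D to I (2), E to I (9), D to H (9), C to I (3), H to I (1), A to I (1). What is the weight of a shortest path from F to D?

7

Comparing a few candidate routes:
F → I → D: 5 + 2 = 7
F → I → H → B → D: 5 + 1 + 1 + 5 = 12
F → I → A → D: 5 + 1 + 6 = 12
F → B → H → I → D: 8 + 1 + 1 + 2 = 12
F → G → D: 2 + 6 = 8
Best route has total 7.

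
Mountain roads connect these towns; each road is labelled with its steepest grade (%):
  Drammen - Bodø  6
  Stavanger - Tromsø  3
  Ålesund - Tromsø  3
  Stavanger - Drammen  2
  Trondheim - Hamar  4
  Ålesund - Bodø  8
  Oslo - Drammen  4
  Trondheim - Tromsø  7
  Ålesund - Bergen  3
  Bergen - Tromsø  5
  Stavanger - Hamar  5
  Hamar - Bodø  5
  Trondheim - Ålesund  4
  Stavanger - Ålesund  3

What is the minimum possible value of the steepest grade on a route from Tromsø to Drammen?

A few of the Tromsø→Drammen routes:
Tromsø - Bergen - Ålesund - Trondheim - Hamar - Stavanger - Drammen: max(5, 3, 4, 4, 5, 2) = 5
Tromsø - Ålesund - Trondheim - Hamar - Stavanger - Drammen: max(3, 4, 4, 5, 2) = 5
Tromsø - Bergen - Ålesund - Stavanger - Hamar - Bodø - Drammen: max(5, 3, 3, 5, 5, 6) = 6
Tromsø - Bergen - Ålesund - Stavanger - Drammen: max(5, 3, 3, 2) = 5
Tromsø - Stavanger - Drammen: max(3, 2) = 3
Tromsø - Ålesund - Stavanger - Drammen: max(3, 3, 2) = 3
The minimum achievable maximum is 3%.

3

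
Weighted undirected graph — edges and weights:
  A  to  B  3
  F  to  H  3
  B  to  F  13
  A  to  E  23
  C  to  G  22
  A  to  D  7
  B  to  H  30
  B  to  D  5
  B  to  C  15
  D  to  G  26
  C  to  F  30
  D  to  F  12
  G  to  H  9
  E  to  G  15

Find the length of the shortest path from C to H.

A few of the C→H routes:
C - B - F - H: 15 + 13 + 3 = 31
C - G - H: 22 + 9 = 31
C - F - H: 30 + 3 = 33
The minimum is 31.

31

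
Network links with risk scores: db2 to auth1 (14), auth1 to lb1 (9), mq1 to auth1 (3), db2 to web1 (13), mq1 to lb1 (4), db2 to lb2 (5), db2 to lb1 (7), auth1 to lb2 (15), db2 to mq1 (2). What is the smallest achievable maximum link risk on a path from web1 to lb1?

13

Checking several routes:
web1 - db2 - auth1 - mq1 - lb1: max(13, 14, 3, 4) = 14
web1 - db2 - lb1: max(13, 7) = 13
web1 - db2 - mq1 - lb1: max(13, 2, 4) = 13
web1 - db2 - auth1 - lb1: max(13, 14, 9) = 14
web1 - db2 - lb2 - auth1 - lb1: max(13, 5, 15, 9) = 15
web1 - db2 - mq1 - auth1 - lb1: max(13, 2, 3, 9) = 13
Best route has worst link 13.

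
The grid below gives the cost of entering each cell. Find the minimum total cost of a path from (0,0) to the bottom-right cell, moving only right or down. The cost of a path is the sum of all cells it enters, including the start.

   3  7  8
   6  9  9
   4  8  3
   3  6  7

29

One optimal route is (0,0) → (1,0) → (2,0) → (3,0) → (3,1) → (3,2).
Its cost is 3 + 6 + 4 + 3 + 6 + 7 = 29.
(Top row then right column would cost 37.)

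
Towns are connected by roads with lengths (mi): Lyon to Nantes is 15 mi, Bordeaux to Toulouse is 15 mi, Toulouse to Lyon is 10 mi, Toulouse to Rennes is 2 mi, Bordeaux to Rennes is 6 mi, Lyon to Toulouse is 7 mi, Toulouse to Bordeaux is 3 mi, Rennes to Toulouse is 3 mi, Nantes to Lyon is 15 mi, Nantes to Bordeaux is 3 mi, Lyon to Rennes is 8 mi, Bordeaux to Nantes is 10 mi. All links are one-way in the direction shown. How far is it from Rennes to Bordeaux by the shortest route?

Paths from Rennes to Bordeaux:
Rennes -> Toulouse -> Lyon -> Nantes -> Bordeaux: 3 + 10 + 15 + 3 = 31
Rennes -> Toulouse -> Bordeaux: 3 + 3 = 6
The minimum is 6 mi.

6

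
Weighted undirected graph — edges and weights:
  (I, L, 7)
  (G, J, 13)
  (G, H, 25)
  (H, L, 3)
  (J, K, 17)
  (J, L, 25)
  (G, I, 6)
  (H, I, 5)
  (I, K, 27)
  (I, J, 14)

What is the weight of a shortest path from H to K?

32

Comparing a few candidate routes:
H→I→K: 5 + 27 = 32
H→L→I→K: 3 + 7 + 27 = 37
H→I→J→K: 5 + 14 + 17 = 36
H→L→I→J→K: 3 + 7 + 14 + 17 = 41
H→I→G→J→K: 5 + 6 + 13 + 17 = 41
Shortest: 32.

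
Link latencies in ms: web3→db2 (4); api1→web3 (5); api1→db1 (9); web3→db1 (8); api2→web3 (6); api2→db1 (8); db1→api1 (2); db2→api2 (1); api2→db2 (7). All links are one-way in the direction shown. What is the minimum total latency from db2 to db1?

Candidate routes:
db2 - api2 - db1: 1 + 8 = 9
db2 - api2 - web3 - db1: 1 + 6 + 8 = 15
Shortest: 9 ms.

9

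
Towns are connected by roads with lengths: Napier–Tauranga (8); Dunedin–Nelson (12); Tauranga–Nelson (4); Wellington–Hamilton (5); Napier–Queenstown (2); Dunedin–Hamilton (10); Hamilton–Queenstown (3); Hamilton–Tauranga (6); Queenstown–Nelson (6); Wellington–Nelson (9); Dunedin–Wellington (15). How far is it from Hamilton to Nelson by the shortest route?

Comparing a few candidate routes:
Hamilton -> Tauranga -> Nelson: 6 + 4 = 10
Hamilton -> Dunedin -> Nelson: 10 + 12 = 22
Hamilton -> Tauranga -> Napier -> Queenstown -> Nelson: 6 + 8 + 2 + 6 = 22
Hamilton -> Wellington -> Nelson: 5 + 9 = 14
Hamilton -> Queenstown -> Napier -> Tauranga -> Nelson: 3 + 2 + 8 + 4 = 17
Hamilton -> Queenstown -> Nelson: 3 + 6 = 9
The minimum is 9.

9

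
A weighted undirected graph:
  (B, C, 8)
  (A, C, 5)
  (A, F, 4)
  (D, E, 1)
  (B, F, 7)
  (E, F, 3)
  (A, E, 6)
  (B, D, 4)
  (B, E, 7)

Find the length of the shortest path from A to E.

Comparing a few candidate routes:
A-F-E: 4 + 3 = 7
A-F-B-D-E: 4 + 7 + 4 + 1 = 16
A-E: 6
A-F-B-E: 4 + 7 + 7 = 18
Shortest: 6.

6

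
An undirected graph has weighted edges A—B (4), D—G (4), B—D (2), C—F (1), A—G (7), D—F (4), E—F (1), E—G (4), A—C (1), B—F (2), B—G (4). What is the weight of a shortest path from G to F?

Checking several routes:
G → D → B → F: 4 + 2 + 2 = 8
G → E → F: 4 + 1 = 5
G → D → F: 4 + 4 = 8
G → A → C → F: 7 + 1 + 1 = 9
G → B → F: 4 + 2 = 6
Shortest: 5.

5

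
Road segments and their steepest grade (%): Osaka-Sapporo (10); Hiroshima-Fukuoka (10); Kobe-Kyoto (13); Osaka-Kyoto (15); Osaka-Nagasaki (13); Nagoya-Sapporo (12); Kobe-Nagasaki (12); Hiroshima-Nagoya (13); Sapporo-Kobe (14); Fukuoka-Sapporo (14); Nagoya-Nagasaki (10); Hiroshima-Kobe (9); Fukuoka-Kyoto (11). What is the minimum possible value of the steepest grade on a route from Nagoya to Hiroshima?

12

Checking several routes:
Nagoya - Nagasaki - Kobe - Hiroshima: max(10, 12, 9) = 12
Nagoya - Sapporo - Osaka - Nagasaki - Kobe - Hiroshima: max(12, 10, 13, 12, 9) = 13
Nagoya - Hiroshima: max(13) = 13
Nagoya - Nagasaki - Osaka - Sapporo - Kobe - Kyoto - Fukuoka - Hiroshima: max(10, 13, 10, 14, 13, 11, 10) = 14
Nagoya - Nagasaki - Kobe - Kyoto - Fukuoka - Hiroshima: max(10, 12, 13, 11, 10) = 13
Nagoya - Sapporo - Osaka - Nagasaki - Kobe - Kyoto - Fukuoka - Hiroshima: max(12, 10, 13, 12, 13, 11, 10) = 13
Best route has worst link 12%.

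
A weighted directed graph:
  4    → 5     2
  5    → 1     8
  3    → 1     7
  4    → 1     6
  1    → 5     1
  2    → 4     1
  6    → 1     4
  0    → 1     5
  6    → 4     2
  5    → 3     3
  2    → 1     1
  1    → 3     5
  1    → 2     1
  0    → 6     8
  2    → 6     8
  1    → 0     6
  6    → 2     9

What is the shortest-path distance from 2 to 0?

Comparing a few candidate routes:
2 → 6 → 1 → 0: 8 + 4 + 6 = 18
2 → 1 → 0: 1 + 6 = 7
2 → 4 → 5 → 3 → 1 → 0: 1 + 2 + 3 + 7 + 6 = 19
2 → 4 → 1 → 0: 1 + 6 + 6 = 13
2 → 4 → 5 → 1 → 0: 1 + 2 + 8 + 6 = 17
Shortest: 7.

7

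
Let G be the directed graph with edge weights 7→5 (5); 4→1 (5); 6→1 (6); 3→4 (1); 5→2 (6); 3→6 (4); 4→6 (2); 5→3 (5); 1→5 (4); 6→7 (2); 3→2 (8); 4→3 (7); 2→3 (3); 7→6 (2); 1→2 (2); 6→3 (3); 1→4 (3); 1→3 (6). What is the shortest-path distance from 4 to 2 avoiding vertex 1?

Comparing a few candidate routes:
4 - 6 - 7 - 5 - 3 - 2: 2 + 2 + 5 + 5 + 8 = 22
4 - 6 - 3 - 2: 2 + 3 + 8 = 13
4 - 6 - 7 - 5 - 2: 2 + 2 + 5 + 6 = 15
4 - 3 - 2: 7 + 8 = 15
The minimum is 13.

13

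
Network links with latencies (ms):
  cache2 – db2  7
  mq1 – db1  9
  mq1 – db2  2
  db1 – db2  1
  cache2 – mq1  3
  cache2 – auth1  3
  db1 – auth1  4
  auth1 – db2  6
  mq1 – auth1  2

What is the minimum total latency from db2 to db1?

1

Comparing a few candidate routes:
db2 -> mq1 -> db1: 2 + 9 = 11
db2 -> db1: 1
db2 -> auth1 -> db1: 6 + 4 = 10
db2 -> mq1 -> auth1 -> db1: 2 + 2 + 4 = 8
Shortest: 1 ms.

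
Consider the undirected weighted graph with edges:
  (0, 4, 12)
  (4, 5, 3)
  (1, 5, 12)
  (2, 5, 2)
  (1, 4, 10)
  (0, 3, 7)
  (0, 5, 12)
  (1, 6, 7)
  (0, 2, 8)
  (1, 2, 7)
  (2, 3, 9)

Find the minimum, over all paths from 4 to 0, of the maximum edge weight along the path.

8

Checking several routes:
4 - 1 - 2 - 3 - 0: max(10, 7, 9, 7) = 10
4 - 1 - 2 - 0: max(10, 7, 8) = 10
4 - 5 - 2 - 0: max(3, 2, 8) = 8
4 - 5 - 2 - 3 - 0: max(3, 2, 9, 7) = 9
The minimum achievable maximum is 8.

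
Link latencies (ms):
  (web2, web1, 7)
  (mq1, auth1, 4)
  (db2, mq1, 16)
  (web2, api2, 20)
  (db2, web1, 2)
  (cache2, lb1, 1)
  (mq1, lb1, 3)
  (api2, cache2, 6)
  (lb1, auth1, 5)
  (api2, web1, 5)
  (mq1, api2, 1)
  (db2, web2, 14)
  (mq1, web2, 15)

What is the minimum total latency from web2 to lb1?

Checking several routes:
web2 -> web1 -> api2 -> cache2 -> lb1: 7 + 5 + 6 + 1 = 19
web2 -> mq1 -> lb1: 15 + 3 = 18
web2 -> web1 -> api2 -> mq1 -> auth1 -> lb1: 7 + 5 + 1 + 4 + 5 = 22
web2 -> web1 -> api2 -> mq1 -> lb1: 7 + 5 + 1 + 3 = 16
web2 -> mq1 -> api2 -> cache2 -> lb1: 15 + 1 + 6 + 1 = 23
Shortest: 16 ms.

16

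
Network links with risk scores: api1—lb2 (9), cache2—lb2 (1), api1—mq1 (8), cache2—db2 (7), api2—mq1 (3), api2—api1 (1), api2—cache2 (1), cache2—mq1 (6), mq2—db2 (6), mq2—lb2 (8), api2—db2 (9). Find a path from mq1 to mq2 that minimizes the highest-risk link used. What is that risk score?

7

Comparing a few candidate routes:
mq1 → api2 → cache2 → lb2 → mq2: max(3, 1, 1, 8) = 8
mq1 → cache2 → db2 → mq2: max(6, 7, 6) = 7
mq1 → api1 → api2 → cache2 → lb2 → mq2: max(8, 1, 1, 1, 8) = 8
mq1 → api2 → cache2 → db2 → mq2: max(3, 1, 7, 6) = 7
mq1 → api1 → api2 → cache2 → db2 → mq2: max(8, 1, 1, 7, 6) = 8
mq1 → cache2 → lb2 → mq2: max(6, 1, 8) = 8
The minimum achievable maximum is 7.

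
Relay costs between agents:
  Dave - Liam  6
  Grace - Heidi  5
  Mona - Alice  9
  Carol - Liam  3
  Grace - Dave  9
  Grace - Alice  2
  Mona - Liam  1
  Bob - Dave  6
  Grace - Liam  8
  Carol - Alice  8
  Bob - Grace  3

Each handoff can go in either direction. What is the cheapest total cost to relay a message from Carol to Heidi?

A few of the Carol→Heidi routes:
Carol -> Liam -> Dave -> Bob -> Grace -> Heidi: 3 + 6 + 6 + 3 + 5 = 23
Carol -> Liam -> Mona -> Alice -> Grace -> Heidi: 3 + 1 + 9 + 2 + 5 = 20
Carol -> Alice -> Grace -> Heidi: 8 + 2 + 5 = 15
Carol -> Liam -> Grace -> Heidi: 3 + 8 + 5 = 16
Carol -> Liam -> Dave -> Grace -> Heidi: 3 + 6 + 9 + 5 = 23
The minimum is 15.

15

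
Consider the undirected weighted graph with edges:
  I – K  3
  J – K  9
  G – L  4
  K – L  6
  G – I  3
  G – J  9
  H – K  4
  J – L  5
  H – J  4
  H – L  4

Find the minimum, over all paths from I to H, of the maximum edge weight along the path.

A few of the I→H routes:
I -> K -> H: max(3, 4) = 4
I -> K -> L -> J -> H: max(3, 6, 5, 4) = 6
I -> G -> L -> K -> H: max(3, 4, 6, 4) = 6
I -> G -> L -> H: max(3, 4, 4) = 4
I -> G -> L -> J -> H: max(3, 4, 5, 4) = 5
The minimum achievable maximum is 4.

4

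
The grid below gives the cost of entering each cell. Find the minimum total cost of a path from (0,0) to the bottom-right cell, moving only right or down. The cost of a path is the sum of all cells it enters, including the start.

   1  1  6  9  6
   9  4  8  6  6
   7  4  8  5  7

Take [0,0] → [0,1] → [1,1] → [2,1] → [2,2] → [2,3] → [2,4] for a total of 1 + 1 + 4 + 4 + 8 + 5 + 7 = 30.
For comparison, the top-then-right route costs 36.

30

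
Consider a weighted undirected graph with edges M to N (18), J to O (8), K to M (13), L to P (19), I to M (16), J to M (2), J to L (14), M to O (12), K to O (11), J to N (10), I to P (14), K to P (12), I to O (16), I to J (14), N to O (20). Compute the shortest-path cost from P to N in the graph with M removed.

Comparing a few candidate routes:
P-K-O-J-N: 12 + 11 + 8 + 10 = 41
P-L-J-N: 19 + 14 + 10 = 43
P-I-O-J-N: 14 + 16 + 8 + 10 = 48
P-I-O-N: 14 + 16 + 20 = 50
P-I-J-N: 14 + 14 + 10 = 38
P-K-O-N: 12 + 11 + 20 = 43
Best route has total 38.

38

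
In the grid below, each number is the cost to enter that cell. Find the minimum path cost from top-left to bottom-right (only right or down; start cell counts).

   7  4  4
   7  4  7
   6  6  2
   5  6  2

Best path: [0,0] → [0,1] → [1,1] → [2,1] → [2,2] → [3,2]
Cost: 7 + 4 + 4 + 6 + 2 + 2 = 25
For comparison, the top-then-right route costs 26.

25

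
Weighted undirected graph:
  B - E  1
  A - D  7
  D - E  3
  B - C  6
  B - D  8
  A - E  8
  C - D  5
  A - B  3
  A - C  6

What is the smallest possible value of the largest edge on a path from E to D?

3

Comparing a few candidate routes:
E-B-A-D: max(1, 3, 7) = 7
E-D: max(3) = 3
E-B-C-D: max(1, 6, 5) = 6
E-B-A-C-D: max(1, 3, 6, 5) = 6
Best route has worst link 3.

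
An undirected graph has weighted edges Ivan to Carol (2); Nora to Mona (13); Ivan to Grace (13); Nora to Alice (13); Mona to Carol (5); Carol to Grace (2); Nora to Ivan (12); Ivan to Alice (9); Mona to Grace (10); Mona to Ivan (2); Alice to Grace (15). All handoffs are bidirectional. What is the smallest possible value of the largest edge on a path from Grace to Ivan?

2

Some routes from Grace to Ivan:
Grace-Mona-Carol-Ivan: max(10, 5, 2) = 10
Grace-Carol-Ivan: max(2, 2) = 2
Grace-Carol-Mona-Ivan: max(2, 5, 2) = 5
Smallest bottleneck: 2.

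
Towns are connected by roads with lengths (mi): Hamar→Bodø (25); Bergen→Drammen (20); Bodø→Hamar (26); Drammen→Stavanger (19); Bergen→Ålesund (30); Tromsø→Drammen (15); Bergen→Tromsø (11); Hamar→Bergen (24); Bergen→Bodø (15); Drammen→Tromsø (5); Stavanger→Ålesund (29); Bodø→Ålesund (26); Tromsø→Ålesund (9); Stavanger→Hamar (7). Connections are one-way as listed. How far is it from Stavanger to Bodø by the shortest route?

Routes from Stavanger to Bodø:
Stavanger -> Hamar -> Bodø: 7 + 25 = 32
Stavanger -> Hamar -> Bergen -> Bodø: 7 + 24 + 15 = 46
Shortest: 32 mi.

32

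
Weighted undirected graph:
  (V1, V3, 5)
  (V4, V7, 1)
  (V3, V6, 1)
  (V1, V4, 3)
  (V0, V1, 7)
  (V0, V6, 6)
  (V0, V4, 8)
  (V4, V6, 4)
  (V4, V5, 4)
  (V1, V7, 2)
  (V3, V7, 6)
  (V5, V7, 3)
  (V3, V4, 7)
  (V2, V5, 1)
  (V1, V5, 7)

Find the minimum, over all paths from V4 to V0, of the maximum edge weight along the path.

6

Some routes from V4 to V0:
V4 - V1 - V3 - V6 - V0: max(3, 5, 1, 6) = 6
V4 - V1 - V7 - V3 - V6 - V0: max(3, 2, 6, 1, 6) = 6
V4 - V7 - V1 - V3 - V6 - V0: max(1, 2, 5, 1, 6) = 6
V4 - V6 - V0: max(4, 6) = 6
V4 - V7 - V3 - V6 - V0: max(1, 6, 1, 6) = 6
Smallest bottleneck: 6.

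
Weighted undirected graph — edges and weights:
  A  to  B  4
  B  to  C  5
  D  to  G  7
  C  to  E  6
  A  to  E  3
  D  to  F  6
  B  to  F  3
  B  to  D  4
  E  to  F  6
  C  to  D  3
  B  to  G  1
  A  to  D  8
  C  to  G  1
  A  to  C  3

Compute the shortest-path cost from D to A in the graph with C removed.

8

Some routes from D to A avoiding C:
D → B → A: 4 + 4 = 8
D → G → B → A: 7 + 1 + 4 = 12
D → A: 8
Shortest: 8.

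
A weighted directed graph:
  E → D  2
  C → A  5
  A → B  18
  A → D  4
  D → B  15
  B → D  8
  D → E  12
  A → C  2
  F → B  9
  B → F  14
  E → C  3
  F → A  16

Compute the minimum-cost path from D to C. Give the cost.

15

Candidate routes:
D-B-F-A-C: 15 + 14 + 16 + 2 = 47
D-E-C: 12 + 3 = 15
Shortest: 15.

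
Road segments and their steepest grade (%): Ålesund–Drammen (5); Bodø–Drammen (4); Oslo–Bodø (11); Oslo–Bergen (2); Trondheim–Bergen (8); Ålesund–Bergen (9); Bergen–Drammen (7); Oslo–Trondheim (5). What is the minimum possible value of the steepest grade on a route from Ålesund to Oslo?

A few of the Ålesund→Oslo routes:
Ålesund → Bergen → Oslo: max(9, 2) = 9
Ålesund → Bergen → Trondheim → Oslo: max(9, 8, 5) = 9
Ålesund → Drammen → Bergen → Oslo: max(5, 7, 2) = 7
Ålesund → Drammen → Bodø → Oslo: max(5, 4, 11) = 11
Ålesund → Drammen → Bergen → Trondheim → Oslo: max(5, 7, 8, 5) = 8
The minimum achievable maximum is 7%.

7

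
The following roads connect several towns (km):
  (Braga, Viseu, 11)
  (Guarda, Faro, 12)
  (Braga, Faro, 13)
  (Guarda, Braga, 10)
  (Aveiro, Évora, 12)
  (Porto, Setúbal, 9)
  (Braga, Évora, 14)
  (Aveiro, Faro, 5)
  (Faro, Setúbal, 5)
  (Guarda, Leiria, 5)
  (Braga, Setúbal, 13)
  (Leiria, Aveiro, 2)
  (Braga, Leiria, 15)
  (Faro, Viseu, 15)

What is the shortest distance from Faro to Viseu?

15

Checking several routes:
Faro-Braga-Viseu: 13 + 11 = 24
Faro-Aveiro-Leiria-Guarda-Braga-Viseu: 5 + 2 + 5 + 10 + 11 = 33
Faro-Setúbal-Braga-Viseu: 5 + 13 + 11 = 29
Faro-Viseu: 15
Faro-Guarda-Braga-Viseu: 12 + 10 + 11 = 33
The minimum is 15 km.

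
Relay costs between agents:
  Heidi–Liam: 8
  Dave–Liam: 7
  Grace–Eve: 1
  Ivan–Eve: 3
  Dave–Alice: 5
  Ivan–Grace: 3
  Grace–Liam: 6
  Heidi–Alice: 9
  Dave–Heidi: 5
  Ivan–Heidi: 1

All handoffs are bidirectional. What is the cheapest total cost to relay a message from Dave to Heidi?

5

Paths from Dave to Heidi:
Dave→Heidi: 5
Dave→Liam→Heidi: 7 + 8 = 15
Dave→Liam→Grace→Ivan→Heidi: 7 + 6 + 3 + 1 = 17
Dave→Liam→Grace→Eve→Ivan→Heidi: 7 + 6 + 1 + 3 + 1 = 18
Dave→Alice→Heidi: 5 + 9 = 14
Shortest: 5.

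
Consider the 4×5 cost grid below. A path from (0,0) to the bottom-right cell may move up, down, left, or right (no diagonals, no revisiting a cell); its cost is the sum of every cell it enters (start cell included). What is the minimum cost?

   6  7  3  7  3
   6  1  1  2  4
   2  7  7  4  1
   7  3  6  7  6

Path r0c0→r1c0→r1c1→r1c2→r1c3→r1c4→r2c4→r3c4: 6 + 6 + 1 + 1 + 2 + 4 + 1 + 6 = 27.

27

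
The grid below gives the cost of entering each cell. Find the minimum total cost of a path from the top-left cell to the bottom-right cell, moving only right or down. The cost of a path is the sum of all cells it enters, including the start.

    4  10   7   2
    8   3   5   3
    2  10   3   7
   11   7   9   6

Best path: [0,0] [1,0] [1,1] [1,2] [1,3] [2,3] [3,3]
Cost: 4 + 8 + 3 + 5 + 3 + 7 + 6 = 36

36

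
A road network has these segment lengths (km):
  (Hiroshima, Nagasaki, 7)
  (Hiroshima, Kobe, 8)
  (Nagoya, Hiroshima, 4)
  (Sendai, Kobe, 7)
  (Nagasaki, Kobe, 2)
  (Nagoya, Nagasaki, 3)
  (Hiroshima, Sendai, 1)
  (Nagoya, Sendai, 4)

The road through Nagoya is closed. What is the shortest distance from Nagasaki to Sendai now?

8

Paths from Nagasaki to Sendai avoiding Nagoya:
Nagasaki-Kobe-Hiroshima-Sendai: 2 + 8 + 1 = 11
Nagasaki-Kobe-Sendai: 2 + 7 = 9
Nagasaki-Hiroshima-Sendai: 7 + 1 = 8
Nagasaki-Hiroshima-Kobe-Sendai: 7 + 8 + 7 = 22
Best route has total 8 km.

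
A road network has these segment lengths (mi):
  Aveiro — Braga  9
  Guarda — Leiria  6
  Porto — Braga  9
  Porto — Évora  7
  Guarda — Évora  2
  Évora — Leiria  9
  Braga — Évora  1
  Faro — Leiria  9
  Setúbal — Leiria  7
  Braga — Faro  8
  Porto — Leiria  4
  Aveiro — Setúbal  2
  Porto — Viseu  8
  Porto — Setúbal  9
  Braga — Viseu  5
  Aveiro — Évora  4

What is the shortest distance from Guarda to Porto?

Some routes from Guarda to Porto:
Guarda - Évora - Braga - Viseu - Porto: 2 + 1 + 5 + 8 = 16
Guarda - Évora - Leiria - Porto: 2 + 9 + 4 = 15
Guarda - Leiria - Porto: 6 + 4 = 10
Guarda - Évora - Porto: 2 + 7 = 9
Guarda - Évora - Braga - Porto: 2 + 1 + 9 = 12
Best route has total 9 mi.

9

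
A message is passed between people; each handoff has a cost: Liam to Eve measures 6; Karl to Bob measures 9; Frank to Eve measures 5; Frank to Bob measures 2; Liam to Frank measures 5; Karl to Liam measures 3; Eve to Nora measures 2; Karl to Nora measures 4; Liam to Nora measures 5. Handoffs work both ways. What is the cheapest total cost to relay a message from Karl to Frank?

8

Checking several routes:
Karl → Liam → Frank: 3 + 5 = 8
Karl → Bob → Frank: 9 + 2 = 11
Karl → Nora → Eve → Frank: 4 + 2 + 5 = 11
Karl → Nora → Liam → Frank: 4 + 5 + 5 = 14
Karl → Liam → Eve → Frank: 3 + 6 + 5 = 14
Best route has total 8.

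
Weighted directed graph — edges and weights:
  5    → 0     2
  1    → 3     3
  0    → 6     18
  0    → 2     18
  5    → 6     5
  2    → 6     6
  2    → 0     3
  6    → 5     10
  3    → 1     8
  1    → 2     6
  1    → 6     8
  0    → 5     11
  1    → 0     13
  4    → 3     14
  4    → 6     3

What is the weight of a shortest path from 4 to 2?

Candidate routes:
4 → 3 → 1 → 6 → 5 → 0 → 2: 14 + 8 + 8 + 10 + 2 + 18 = 60
4 → 6 → 5 → 0 → 2: 3 + 10 + 2 + 18 = 33
4 → 3 → 1 → 2: 14 + 8 + 6 = 28
4 → 3 → 1 → 0 → 2: 14 + 8 + 13 + 18 = 53
Shortest: 28.

28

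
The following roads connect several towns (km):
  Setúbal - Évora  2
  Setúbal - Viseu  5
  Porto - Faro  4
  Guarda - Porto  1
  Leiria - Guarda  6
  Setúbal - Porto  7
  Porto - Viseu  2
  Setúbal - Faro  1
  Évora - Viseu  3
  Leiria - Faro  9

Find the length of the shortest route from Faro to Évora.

3

A few of the Faro→Évora routes:
Faro→Setúbal→Viseu→Évora: 1 + 5 + 3 = 9
Faro→Setúbal→Porto→Viseu→Évora: 1 + 7 + 2 + 3 = 13
Faro→Setúbal→Évora: 1 + 2 = 3
Faro→Porto→Viseu→Setúbal→Évora: 4 + 2 + 5 + 2 = 13
Faro→Porto→Viseu→Évora: 4 + 2 + 3 = 9
The minimum is 3 km.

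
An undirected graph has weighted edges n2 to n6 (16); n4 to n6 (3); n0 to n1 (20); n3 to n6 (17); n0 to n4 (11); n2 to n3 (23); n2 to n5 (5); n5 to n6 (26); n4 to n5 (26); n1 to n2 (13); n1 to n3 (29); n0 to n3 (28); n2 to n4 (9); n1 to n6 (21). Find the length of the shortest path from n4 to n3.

Comparing a few candidate routes:
n4-n6-n3: 3 + 17 = 20
n4-n6-n2-n3: 3 + 16 + 23 = 42
n4-n2-n3: 9 + 23 = 32
n4-n0-n3: 11 + 28 = 39
n4-n2-n6-n3: 9 + 16 + 17 = 42
n4-n2-n1-n3: 9 + 13 + 29 = 51
Best route has total 20.

20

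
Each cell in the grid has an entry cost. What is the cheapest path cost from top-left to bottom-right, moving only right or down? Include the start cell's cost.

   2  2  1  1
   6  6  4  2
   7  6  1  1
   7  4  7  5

Take (0,0) -> (0,1) -> (0,2) -> (0,3) -> (1,3) -> (2,3) -> (3,3) for a total of 2 + 2 + 1 + 1 + 2 + 1 + 5 = 14.

14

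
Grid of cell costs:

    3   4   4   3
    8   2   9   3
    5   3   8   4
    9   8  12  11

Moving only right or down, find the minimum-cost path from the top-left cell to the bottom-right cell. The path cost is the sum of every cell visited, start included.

32

Cheapest: (0,0)→(0,1)→(0,2)→(0,3)→(1,3)→(2,3)→(3,3)
  3 + 4 + 4 + 3 + 3 + 4 + 11 = 32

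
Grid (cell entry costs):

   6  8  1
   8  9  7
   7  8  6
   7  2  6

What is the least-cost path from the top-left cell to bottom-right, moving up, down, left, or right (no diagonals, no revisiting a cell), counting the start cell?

34

Take r0c0→r0c1→r0c2→r1c2→r2c2→r3c2 for a total of 6 + 8 + 1 + 7 + 6 + 6 = 34.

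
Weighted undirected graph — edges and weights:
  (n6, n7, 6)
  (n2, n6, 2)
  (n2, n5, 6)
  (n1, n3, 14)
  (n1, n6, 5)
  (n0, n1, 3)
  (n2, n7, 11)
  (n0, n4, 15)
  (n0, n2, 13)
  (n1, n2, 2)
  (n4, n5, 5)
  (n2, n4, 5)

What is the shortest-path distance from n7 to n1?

10

Comparing a few candidate routes:
n7 → n2 → n1: 11 + 2 = 13
n7 → n6 → n1: 6 + 5 = 11
n7 → n2 → n6 → n1: 11 + 2 + 5 = 18
n7 → n6 → n2 → n1: 6 + 2 + 2 = 10
Shortest: 10.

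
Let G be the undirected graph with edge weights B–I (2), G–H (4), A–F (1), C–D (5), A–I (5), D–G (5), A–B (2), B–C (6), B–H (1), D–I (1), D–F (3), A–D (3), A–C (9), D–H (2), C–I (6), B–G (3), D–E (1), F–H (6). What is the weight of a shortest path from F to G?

6

Some routes from F to G:
F - D - G: 3 + 5 = 8
F - D - H - G: 3 + 2 + 4 = 9
F - D - H - B - G: 3 + 2 + 1 + 3 = 9
F - A - B - H - G: 1 + 2 + 1 + 4 = 8
F - A - B - G: 1 + 2 + 3 = 6
The minimum is 6.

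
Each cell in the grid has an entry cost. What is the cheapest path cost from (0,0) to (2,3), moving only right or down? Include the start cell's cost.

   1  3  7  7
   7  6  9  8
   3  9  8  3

29

One optimal route is (0,0) -> (0,1) -> (0,2) -> (0,3) -> (1,3) -> (2,3).
Its cost is 1 + 3 + 7 + 7 + 8 + 3 = 29.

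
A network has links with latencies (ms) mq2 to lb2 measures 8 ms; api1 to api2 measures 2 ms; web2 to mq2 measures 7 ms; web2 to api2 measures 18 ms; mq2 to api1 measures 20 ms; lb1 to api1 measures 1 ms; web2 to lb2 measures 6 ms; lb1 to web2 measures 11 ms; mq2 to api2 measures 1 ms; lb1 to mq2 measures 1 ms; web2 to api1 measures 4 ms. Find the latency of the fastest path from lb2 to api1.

Some routes from lb2 to api1:
lb2 -> mq2 -> lb1 -> api1: 8 + 1 + 1 = 10
lb2 -> mq2 -> api2 -> api1: 8 + 1 + 2 = 11
lb2 -> web2 -> api1: 6 + 4 = 10
lb2 -> web2 -> mq2 -> lb1 -> api1: 6 + 7 + 1 + 1 = 15
Best route has total 10 ms.

10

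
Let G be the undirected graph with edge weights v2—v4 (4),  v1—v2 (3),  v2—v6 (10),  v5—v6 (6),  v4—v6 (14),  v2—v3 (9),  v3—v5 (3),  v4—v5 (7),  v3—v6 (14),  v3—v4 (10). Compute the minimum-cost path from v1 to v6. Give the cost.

13

A few of the v1→v6 routes:
v1 - v2 - v4 - v5 - v6: 3 + 4 + 7 + 6 = 20
v1 - v2 - v6: 3 + 10 = 13
v1 - v2 - v3 - v5 - v6: 3 + 9 + 3 + 6 = 21
Best route has total 13.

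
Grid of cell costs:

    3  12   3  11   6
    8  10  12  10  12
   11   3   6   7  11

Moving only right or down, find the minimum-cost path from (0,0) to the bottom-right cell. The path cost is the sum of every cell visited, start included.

Take (0,0) → (1,0) → (1,1) → (2,1) → (2,2) → (2,3) → (2,4) for a total of 3 + 8 + 10 + 3 + 6 + 7 + 11 = 48.

48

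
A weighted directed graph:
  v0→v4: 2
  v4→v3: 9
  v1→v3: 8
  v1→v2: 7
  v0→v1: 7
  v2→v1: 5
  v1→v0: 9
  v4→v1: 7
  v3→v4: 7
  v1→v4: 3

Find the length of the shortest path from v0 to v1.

7

Paths from v0 to v1:
v0 - v1: 7
v0 - v4 - v1: 2 + 7 = 9
The minimum is 7.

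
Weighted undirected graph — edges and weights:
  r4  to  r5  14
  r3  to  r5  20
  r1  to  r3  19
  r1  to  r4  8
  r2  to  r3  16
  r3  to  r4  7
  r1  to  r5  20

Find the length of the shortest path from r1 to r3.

Paths from r1 to r3:
r1→r4→r5→r3: 8 + 14 + 20 = 42
r1→r5→r3: 20 + 20 = 40
r1→r5→r4→r3: 20 + 14 + 7 = 41
r1→r3: 19
r1→r4→r3: 8 + 7 = 15
The minimum is 15.

15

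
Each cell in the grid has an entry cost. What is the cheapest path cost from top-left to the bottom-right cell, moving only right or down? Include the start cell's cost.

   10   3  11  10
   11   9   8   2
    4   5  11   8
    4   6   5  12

50

Cheapest: (0,0) -> (0,1) -> (1,1) -> (2,1) -> (3,1) -> (3,2) -> (3,3)
  10 + 3 + 9 + 5 + 6 + 5 + 12 = 50
For comparison, the top-then-right route costs 56.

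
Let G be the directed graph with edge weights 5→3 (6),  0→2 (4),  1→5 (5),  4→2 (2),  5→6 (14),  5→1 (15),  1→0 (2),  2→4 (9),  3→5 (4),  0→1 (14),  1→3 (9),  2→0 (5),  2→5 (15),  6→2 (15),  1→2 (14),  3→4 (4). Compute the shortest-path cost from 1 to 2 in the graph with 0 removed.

Candidate routes:
1→5→6→2: 5 + 14 + 15 = 34
1→5→3→4→2: 5 + 6 + 4 + 2 = 17
1→2: 14
1→3→4→2: 9 + 4 + 2 = 15
1→3→5→6→2: 9 + 4 + 14 + 15 = 42
Shortest: 14.

14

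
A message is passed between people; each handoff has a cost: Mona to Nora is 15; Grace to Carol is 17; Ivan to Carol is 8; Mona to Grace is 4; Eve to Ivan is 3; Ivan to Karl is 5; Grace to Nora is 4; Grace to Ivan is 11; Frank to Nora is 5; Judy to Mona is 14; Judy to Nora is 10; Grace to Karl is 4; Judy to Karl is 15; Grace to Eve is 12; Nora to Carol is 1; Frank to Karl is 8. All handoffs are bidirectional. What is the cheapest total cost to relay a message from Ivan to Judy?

19

A few of the Ivan→Judy routes:
Ivan → Karl → Grace → Mona → Judy: 5 + 4 + 4 + 14 = 27
Ivan → Carol → Nora → Judy: 8 + 1 + 10 = 19
Ivan → Karl → Grace → Nora → Judy: 5 + 4 + 4 + 10 = 23
Ivan → Grace → Nora → Judy: 11 + 4 + 10 = 25
Ivan → Karl → Judy: 5 + 15 = 20
Shortest: 19.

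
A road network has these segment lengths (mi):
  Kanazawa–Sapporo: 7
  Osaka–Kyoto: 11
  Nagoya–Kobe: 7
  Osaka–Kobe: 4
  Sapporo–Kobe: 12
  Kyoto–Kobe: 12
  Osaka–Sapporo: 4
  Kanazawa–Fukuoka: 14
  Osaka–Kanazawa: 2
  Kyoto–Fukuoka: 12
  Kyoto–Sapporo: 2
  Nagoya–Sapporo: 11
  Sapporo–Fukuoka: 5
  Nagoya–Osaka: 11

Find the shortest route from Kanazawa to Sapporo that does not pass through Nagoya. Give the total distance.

6

Some routes from Kanazawa to Sapporo avoiding Nagoya:
Kanazawa→Osaka→Kyoto→Sapporo: 2 + 11 + 2 = 15
Kanazawa→Osaka→Sapporo: 2 + 4 = 6
Kanazawa→Sapporo: 7
Best route has total 6 mi.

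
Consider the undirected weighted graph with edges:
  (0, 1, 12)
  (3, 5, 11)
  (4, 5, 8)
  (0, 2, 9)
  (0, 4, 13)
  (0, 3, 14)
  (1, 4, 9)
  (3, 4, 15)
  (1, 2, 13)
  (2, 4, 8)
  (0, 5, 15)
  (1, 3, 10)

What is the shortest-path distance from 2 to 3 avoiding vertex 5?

23

A few of the 2→3 routes:
2→1→3: 13 + 10 = 23
2→4→3: 8 + 15 = 23
2→4→1→3: 8 + 9 + 10 = 27
2→0→3: 9 + 14 = 23
2→0→1→3: 9 + 12 + 10 = 31
The minimum is 23.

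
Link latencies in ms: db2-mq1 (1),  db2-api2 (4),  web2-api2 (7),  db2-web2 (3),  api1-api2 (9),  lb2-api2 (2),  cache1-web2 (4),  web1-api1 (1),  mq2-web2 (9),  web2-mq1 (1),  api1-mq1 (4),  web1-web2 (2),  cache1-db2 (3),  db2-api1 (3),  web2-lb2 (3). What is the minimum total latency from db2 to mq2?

11

Comparing a few candidate routes:
db2 - web2 - mq2: 3 + 9 = 12
db2 - api1 - web1 - web2 - mq2: 3 + 1 + 2 + 9 = 15
db2 - mq1 - web2 - mq2: 1 + 1 + 9 = 11
db2 - cache1 - web2 - mq2: 3 + 4 + 9 = 16
db2 - mq1 - api1 - web1 - web2 - mq2: 1 + 4 + 1 + 2 + 9 = 17
Shortest: 11 ms.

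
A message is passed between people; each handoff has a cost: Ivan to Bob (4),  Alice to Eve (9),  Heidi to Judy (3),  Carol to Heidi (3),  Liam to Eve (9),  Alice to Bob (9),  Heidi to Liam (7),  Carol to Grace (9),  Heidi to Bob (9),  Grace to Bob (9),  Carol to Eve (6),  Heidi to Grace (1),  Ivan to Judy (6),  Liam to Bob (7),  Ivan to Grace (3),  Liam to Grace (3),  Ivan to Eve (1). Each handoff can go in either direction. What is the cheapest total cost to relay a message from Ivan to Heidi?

4

Comparing a few candidate routes:
Ivan → Bob → Heidi: 4 + 9 = 13
Ivan → Grace → Heidi: 3 + 1 = 4
Ivan → Grace → Liam → Heidi: 3 + 3 + 7 = 13
Ivan → Judy → Heidi: 6 + 3 = 9
Ivan → Eve → Carol → Heidi: 1 + 6 + 3 = 10
The minimum is 4.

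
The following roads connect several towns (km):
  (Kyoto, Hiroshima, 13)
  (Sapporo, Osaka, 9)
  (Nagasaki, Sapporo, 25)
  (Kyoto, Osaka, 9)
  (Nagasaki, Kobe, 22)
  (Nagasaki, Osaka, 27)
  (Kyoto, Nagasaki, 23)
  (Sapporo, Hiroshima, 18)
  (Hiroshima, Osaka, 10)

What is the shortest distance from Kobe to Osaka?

Checking several routes:
Kobe→Nagasaki→Sapporo→Osaka: 22 + 25 + 9 = 56
Kobe→Nagasaki→Sapporo→Hiroshima→Osaka: 22 + 25 + 18 + 10 = 75
Kobe→Nagasaki→Kyoto→Hiroshima→Osaka: 22 + 23 + 13 + 10 = 68
Kobe→Nagasaki→Osaka: 22 + 27 = 49
Kobe→Nagasaki→Kyoto→Hiroshima→Sapporo→Osaka: 22 + 23 + 13 + 18 + 9 = 85
Kobe→Nagasaki→Kyoto→Osaka: 22 + 23 + 9 = 54
The minimum is 49 km.

49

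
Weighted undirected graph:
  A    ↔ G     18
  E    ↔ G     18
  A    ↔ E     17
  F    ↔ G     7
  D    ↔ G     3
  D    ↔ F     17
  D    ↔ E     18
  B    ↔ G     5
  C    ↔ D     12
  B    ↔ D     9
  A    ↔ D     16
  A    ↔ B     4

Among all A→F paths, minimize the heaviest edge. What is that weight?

A few of the A→F routes:
A - D - F: max(16, 17) = 17
A - D - G - F: max(16, 3, 7) = 16
A - B - D - G - F: max(4, 9, 3, 7) = 9
A - B - G - F: max(4, 5, 7) = 7
A - D - B - G - F: max(16, 9, 5, 7) = 16
Best route has worst link 7.

7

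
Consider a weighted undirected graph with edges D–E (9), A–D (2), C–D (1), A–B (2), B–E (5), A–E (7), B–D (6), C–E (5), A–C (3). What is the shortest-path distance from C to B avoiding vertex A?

7

Some routes from C to B avoiding A:
C→E→B: 5 + 5 = 10
C→D→B: 1 + 6 = 7
C→D→E→B: 1 + 9 + 5 = 15
The minimum is 7.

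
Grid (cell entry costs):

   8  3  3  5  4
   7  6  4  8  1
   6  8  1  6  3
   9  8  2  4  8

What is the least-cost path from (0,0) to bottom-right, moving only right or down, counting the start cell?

33

Take r0c0 r0c1 r0c2 r1c2 r2c2 r3c2 r3c3 r3c4 for a total of 8 + 3 + 3 + 4 + 1 + 2 + 4 + 8 = 33.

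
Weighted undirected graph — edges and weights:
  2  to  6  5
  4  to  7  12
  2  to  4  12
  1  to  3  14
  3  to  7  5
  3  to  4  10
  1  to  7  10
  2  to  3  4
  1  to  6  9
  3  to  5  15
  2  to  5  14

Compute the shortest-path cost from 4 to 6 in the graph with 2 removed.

31

Candidate routes:
4-3-7-1-6: 10 + 5 + 10 + 9 = 34
4-7-3-1-6: 12 + 5 + 14 + 9 = 40
4-3-1-6: 10 + 14 + 9 = 33
4-7-1-6: 12 + 10 + 9 = 31
The minimum is 31.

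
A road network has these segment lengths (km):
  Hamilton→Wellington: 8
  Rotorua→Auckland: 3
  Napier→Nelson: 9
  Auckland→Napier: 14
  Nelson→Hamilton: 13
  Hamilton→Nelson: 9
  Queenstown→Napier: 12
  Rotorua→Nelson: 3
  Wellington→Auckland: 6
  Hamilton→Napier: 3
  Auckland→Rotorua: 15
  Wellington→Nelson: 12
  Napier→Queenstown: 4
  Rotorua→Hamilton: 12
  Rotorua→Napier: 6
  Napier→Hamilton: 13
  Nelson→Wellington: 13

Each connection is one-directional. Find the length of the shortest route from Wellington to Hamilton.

A few of the Wellington→Hamilton routes:
Wellington → Auckland → Rotorua → Nelson → Hamilton: 6 + 15 + 3 + 13 = 37
Wellington → Nelson → Hamilton: 12 + 13 = 25
Wellington → Auckland → Rotorua → Hamilton: 6 + 15 + 12 = 33
Wellington → Auckland → Napier → Hamilton: 6 + 14 + 13 = 33
Wellington → Auckland → Rotorua → Napier → Hamilton: 6 + 15 + 6 + 13 = 40
Wellington → Auckland → Napier → Nelson → Hamilton: 6 + 14 + 9 + 13 = 42
The minimum is 25 km.

25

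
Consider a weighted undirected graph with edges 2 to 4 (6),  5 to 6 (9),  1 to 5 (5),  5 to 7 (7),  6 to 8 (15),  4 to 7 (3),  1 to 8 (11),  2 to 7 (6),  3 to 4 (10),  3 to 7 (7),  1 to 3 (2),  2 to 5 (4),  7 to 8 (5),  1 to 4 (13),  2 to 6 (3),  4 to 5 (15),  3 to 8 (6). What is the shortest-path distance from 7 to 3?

Checking several routes:
7 -> 8 -> 3: 5 + 6 = 11
7 -> 3: 7
7 -> 4 -> 3: 3 + 10 = 13
The minimum is 7.

7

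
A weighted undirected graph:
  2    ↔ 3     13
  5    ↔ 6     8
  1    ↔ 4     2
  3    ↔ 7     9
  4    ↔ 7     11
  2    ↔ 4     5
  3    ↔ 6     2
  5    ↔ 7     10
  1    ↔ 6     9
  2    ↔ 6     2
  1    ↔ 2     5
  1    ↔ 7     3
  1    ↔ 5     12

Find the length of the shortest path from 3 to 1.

Checking several routes:
3 → 6 → 2 → 1: 2 + 2 + 5 = 9
3 → 6 → 1: 2 + 9 = 11
3 → 6 → 2 → 4 → 1: 2 + 2 + 5 + 2 = 11
Best route has total 9.

9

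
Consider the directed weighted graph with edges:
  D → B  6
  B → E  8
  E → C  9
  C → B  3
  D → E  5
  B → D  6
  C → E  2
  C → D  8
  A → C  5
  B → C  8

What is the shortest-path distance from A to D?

13

Routes from A to D:
A → C → B → D: 5 + 3 + 6 = 14
A → C → D: 5 + 8 = 13
Best route has total 13.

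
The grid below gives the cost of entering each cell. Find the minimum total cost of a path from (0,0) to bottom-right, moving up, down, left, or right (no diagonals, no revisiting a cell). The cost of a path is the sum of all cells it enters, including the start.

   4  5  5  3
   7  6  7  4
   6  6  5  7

Path (0,0) (0,1) (0,2) (0,3) (1,3) (2,3): 4 + 5 + 5 + 3 + 4 + 7 = 28.

28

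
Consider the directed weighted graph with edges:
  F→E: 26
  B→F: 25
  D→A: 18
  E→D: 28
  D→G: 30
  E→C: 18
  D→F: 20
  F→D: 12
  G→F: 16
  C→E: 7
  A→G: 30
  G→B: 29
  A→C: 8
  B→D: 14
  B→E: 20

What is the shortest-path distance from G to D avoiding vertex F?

43

Paths from G to D avoiding F:
G-B-D: 29 + 14 = 43
G-B-E-D: 29 + 20 + 28 = 77
Best route has total 43.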